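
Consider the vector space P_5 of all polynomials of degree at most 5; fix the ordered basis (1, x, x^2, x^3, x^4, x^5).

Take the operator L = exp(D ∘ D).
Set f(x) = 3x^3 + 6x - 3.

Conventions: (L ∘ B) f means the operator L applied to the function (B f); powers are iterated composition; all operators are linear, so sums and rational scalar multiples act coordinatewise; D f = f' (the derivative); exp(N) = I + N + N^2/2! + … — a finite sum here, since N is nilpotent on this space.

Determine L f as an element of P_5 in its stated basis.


g(x) = 3x^3 + 24x - 3

order-1 term: 18x
the series for exp(D ∘ D) f terminates at order 1
exp(D ∘ D) f = 3x^3 + 24x - 3


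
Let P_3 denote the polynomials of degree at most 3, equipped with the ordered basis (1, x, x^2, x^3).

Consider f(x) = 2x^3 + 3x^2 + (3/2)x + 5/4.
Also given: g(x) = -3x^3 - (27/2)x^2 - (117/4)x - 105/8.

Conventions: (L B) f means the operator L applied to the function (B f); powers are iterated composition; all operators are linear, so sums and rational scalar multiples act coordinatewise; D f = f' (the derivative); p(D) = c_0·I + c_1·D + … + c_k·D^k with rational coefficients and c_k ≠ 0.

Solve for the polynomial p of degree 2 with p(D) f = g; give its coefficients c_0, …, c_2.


p(D) = -(3/2)·I − (3/2)·D − (3/2)·D^2, i.e. c_0 = -3/2, c_1 = -3/2, c_2 = -3/2

D^0 f = 2x^3 + 3x^2 + (3/2)x + 5/4
D^1 f = 6x^2 + 6x + 3/2
D^2 f = 12x + 6
matching coefficients of g against c_0 f + c_1 Df + … from the top degree down determines the c_i
solution: c_0 = -3/2, c_1 = -3/2, c_2 = -3/2


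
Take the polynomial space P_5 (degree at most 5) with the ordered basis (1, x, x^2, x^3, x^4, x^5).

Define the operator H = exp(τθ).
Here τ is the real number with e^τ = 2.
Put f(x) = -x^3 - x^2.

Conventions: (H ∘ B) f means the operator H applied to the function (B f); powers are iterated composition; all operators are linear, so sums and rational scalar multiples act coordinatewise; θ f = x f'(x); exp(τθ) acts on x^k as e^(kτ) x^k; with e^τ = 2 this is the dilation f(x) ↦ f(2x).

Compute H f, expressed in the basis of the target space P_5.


the image equals g(x) = -8x^3 - 4x^2

exp(τθ) x^k = e^(kτ) x^k; with e^τ = 2 this sends x^k to 2^k x^k
x^2 ↦ 4 x^2
x^3 ↦ 8 x^3
applying this coordinatewise to f: exp(τθ) f = -8x^3 - 4x^2


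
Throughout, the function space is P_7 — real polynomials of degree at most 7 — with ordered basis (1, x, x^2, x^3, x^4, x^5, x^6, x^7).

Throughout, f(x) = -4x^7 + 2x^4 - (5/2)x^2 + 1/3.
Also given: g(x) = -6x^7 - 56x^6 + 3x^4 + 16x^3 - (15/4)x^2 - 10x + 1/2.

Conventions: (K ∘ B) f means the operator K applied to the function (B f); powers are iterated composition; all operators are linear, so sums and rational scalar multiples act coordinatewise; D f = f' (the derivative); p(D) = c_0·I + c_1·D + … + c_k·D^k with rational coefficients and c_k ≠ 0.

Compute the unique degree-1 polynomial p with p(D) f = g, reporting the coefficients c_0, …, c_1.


p(D) = (3/2)·I + 2·D, i.e. c_0 = 3/2, c_1 = 2

D^0 f = -4x^7 + 2x^4 - (5/2)x^2 + 1/3
D^1 f = -28x^6 + 8x^3 - 5x
matching coefficients of g against c_0 f + c_1 Df + … from the top degree down determines the c_i
solution: c_0 = 3/2, c_1 = 2


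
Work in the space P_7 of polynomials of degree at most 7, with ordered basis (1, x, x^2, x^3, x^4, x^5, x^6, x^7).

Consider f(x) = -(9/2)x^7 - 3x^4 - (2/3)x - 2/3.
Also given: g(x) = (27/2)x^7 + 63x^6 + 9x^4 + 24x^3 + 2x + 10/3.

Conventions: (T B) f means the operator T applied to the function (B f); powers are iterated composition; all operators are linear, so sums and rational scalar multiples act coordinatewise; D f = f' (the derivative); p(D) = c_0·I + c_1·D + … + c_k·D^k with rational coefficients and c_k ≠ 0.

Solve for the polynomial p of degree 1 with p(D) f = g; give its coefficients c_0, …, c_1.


p(D) = -3·I − 2·D, i.e. c_0 = -3, c_1 = -2

D^0 f = -(9/2)x^7 - 3x^4 - (2/3)x - 2/3
D^1 f = -(63/2)x^6 - 12x^3 - 2/3
matching coefficients of g against c_0 f + c_1 Df + … from the top degree down determines the c_i
solution: c_0 = -3, c_1 = -2


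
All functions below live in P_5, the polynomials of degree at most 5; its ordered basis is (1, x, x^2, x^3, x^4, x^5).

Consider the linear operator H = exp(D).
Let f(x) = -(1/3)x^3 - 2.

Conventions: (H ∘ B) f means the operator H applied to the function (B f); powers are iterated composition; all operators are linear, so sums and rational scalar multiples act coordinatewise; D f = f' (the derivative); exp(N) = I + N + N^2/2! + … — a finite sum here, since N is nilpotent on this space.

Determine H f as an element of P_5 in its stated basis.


the image equals g(x) = -(1/3)x^3 - x^2 - x - 7/3

order-1 term: -x^2
order-2 term: -x
order-3 term: -1/3
the series for exp(D) f terminates at order 3
exp(D) f = -(1/3)x^3 - x^2 - x - 7/3


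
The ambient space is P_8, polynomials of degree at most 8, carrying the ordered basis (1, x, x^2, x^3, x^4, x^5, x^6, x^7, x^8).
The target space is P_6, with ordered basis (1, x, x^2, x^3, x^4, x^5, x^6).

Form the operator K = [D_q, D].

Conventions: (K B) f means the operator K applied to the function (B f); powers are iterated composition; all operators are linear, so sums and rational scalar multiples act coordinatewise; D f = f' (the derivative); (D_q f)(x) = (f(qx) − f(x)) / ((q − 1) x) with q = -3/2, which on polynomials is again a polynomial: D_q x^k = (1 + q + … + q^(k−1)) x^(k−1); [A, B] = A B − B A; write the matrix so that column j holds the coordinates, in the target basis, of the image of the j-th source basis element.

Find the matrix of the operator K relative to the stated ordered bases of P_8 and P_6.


the matrix is [[0, 0, 5/2, 0, 0, 0, 0, 0, 0]; [0, 0, 0, -5, 0, 0, 0, 0, 0]; [0, 0, 0, 0, 95/8, 0, 0, 0, 0]; [0, 0, 0, 0, 0, -175/8, 0, 0, 0]; [0, 0, 0, 0, 0, 0, 1325/32, 0, 0]; [0, 0, 0, 0, 0, 0, 0, -145/2, 0]; [0, 0, 0, 0, 0, 0, 0, 0, 16235/128]] (rows listed top to bottom)

image of 1: 0
image of x: 0
image of x^2: 5/2
image of x^3: -5x
image of x^4: (95/8)x^2
image of x^5: -(175/8)x^3
image of x^6: (1325/32)x^4
image of x^7: -(145/2)x^5
image of x^8: (16235/128)x^6
each image's coordinates form column j of the matrix


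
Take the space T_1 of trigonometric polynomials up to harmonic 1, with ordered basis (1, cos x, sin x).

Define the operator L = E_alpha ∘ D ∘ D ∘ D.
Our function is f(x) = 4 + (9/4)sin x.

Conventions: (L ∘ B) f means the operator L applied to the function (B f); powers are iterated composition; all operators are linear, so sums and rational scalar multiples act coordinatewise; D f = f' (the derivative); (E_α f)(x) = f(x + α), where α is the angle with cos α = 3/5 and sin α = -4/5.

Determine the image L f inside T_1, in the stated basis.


the result is g(x) = -(27/20)cos x - (9/5)sin x

D f = (9/4)cos x
D D f = -(9/4)sin x
D (D ∘ D) f = -(9/4)cos x
E_alpha D (D ∘ D) f = -(27/20)cos x - (9/5)sin x


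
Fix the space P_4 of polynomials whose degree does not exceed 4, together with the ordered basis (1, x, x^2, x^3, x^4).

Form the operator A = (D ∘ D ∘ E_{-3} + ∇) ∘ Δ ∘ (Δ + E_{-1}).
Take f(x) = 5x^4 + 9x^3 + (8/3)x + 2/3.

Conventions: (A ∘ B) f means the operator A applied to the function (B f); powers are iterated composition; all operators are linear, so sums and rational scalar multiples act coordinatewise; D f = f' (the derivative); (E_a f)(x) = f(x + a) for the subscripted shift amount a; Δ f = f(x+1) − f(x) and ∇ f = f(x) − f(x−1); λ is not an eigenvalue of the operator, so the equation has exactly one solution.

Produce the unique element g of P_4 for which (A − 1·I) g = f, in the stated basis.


g(x) = -5x^4 - 9x^3 - 60x^2 - (530/3)x - 14/3

write g with unknown coordinates in the stated basis and equate coefficients in (A − 1·I) g = f
solving from the highest basis element down gives g = -5x^4 - 9x^3 - 60x^2 - (530/3)x - 14/3
check: A g = -60x^2 - 174x - 4
so A g − 1·g = 5x^4 + 9x^3 + (8/3)x + 2/3 = f ✓


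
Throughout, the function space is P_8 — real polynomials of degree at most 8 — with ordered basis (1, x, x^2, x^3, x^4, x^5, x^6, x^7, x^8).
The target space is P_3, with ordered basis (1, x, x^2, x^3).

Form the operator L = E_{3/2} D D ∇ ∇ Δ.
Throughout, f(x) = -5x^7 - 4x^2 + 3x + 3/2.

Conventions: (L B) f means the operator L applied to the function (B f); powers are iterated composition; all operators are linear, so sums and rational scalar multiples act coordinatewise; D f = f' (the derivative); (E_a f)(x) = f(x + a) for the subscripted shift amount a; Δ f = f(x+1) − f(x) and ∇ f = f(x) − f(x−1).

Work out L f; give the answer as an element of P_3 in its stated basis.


Δ f = -35x^6 - 105x^5 - 175x^4 - 175x^3 - 105x^2 - 43x - 6
∇ Δ f = -210x^5 - 350x^3 - 70x - 8
∇ ∇ Δ f = -1050x^4 + 2100x^3 - 3150x^2 + 2100x - 630
D (∇ ∇ Δ) f = -4200x^3 + 6300x^2 - 6300x + 2100
D D (∇ ∇ Δ) f = -12600x^2 + 12600x - 6300
E_{3/2} (D D) (∇ ∇ Δ) f = -12600x^2 - 25200x - 15750

the result is g(x) = -12600x^2 - 25200x - 15750


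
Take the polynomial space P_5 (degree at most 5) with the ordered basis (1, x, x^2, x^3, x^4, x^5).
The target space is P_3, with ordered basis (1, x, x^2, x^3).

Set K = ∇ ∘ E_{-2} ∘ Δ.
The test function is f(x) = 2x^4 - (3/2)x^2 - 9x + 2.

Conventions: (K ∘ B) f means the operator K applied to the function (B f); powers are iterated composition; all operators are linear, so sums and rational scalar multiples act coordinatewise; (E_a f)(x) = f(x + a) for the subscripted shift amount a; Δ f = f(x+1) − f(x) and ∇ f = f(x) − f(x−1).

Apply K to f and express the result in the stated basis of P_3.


g(x) = 24x^2 - 96x + 97

Δ f = 8x^3 + 12x^2 + 5x - 17/2
E_{-2} Δ f = 8x^3 - 36x^2 + 53x - 69/2
∇ E_{-2} Δ f = 24x^2 - 96x + 97


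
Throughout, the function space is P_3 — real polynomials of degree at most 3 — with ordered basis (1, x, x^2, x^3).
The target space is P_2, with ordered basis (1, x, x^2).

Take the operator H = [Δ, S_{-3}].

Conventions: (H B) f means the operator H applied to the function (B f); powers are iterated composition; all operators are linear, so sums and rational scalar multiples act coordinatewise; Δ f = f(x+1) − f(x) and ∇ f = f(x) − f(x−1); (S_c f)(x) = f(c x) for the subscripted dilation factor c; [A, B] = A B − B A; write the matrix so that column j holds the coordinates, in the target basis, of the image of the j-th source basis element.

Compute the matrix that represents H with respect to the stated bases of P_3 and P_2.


image of 1: 0
image of x: -4
image of x^2: 24x + 8
image of x^3: -108x^2 - 72x - 28
each image's coordinates form column j of the matrix

the matrix is [[0, -4, 8, -28]; [0, 0, 24, -72]; [0, 0, 0, -108]] (rows listed top to bottom)


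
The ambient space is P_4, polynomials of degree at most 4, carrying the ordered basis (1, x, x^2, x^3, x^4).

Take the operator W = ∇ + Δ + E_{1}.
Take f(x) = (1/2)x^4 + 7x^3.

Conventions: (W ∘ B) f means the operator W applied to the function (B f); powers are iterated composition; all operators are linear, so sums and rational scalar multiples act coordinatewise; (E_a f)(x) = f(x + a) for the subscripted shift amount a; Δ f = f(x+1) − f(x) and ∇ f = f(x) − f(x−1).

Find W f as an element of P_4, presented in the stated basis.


the image equals g(x) = (1/2)x^4 + 13x^3 + 66x^2 + 27x + 43/2

∇ f = 2x^3 + 18x^2 - 19x + 13/2
Δ f = 2x^3 + 24x^2 + 23x + 15/2
E_{1} f = (1/2)x^4 + 9x^3 + 24x^2 + 23x + 15/2
(∇ + Δ + E_{1}) f = (1/2)x^4 + 13x^3 + 66x^2 + 27x + 43/2


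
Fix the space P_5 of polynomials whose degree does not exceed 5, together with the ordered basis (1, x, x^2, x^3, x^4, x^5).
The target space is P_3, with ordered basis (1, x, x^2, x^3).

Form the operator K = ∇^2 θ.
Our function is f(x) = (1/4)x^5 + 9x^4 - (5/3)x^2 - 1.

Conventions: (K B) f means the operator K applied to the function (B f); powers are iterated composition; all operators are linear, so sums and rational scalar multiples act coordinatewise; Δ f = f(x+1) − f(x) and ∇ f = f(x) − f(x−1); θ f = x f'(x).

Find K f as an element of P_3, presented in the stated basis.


θ f = (5/4)x^5 + 36x^4 - (10/3)x^2
∇ θ f = (25/4)x^4 + (263/2)x^3 - (407/2)x^2 + (1573/12)x - 377/12
∇ ∇ θ f = 25x^3 + 357x^2 - (1553/2)x + 2759/6

the image equals g(x) = 25x^3 + 357x^2 - (1553/2)x + 2759/6


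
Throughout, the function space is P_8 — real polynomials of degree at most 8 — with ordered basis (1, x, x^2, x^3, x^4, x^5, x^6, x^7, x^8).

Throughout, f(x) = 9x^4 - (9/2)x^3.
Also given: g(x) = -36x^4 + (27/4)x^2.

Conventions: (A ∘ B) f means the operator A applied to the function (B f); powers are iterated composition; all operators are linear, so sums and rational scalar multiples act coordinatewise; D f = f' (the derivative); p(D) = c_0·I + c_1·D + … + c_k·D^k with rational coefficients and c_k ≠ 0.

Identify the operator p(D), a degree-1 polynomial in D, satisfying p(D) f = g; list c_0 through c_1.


D^0 f = 9x^4 - (9/2)x^3
D^1 f = 36x^3 - (27/2)x^2
matching coefficients of g against c_0 f + c_1 Df + … from the top degree down determines the c_i
solution: c_0 = -4, c_1 = -1/2

c_0 = -4, c_1 = -1/2


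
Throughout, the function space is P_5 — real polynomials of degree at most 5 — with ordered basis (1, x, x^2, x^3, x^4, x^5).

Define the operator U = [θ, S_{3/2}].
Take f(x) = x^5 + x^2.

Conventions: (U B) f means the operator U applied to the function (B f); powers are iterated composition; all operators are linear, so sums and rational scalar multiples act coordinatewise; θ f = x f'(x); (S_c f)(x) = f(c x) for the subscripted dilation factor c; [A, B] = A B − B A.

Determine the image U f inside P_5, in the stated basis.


S_{3/2} f = (243/32)x^5 + (9/4)x^2
θ S_{3/2} f = (1215/32)x^5 + (9/2)x^2
θ f = 5x^5 + 2x^2
S_{3/2} θ f = (1215/32)x^5 + (9/2)x^2
[θ, S_{3/2}] f = 0

g(x) = 0


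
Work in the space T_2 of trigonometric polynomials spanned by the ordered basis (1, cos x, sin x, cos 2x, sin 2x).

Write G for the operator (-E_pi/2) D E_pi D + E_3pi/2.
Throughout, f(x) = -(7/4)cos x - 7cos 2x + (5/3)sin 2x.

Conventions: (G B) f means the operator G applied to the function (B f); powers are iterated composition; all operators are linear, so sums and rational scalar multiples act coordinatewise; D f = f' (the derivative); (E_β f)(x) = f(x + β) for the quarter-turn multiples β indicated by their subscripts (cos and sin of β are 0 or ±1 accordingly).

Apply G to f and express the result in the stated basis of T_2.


D f = (7/4)sin x + (10/3)cos 2x + 14sin 2x
E_pi D f = -(7/4)sin x + (10/3)cos 2x + 14sin 2x
D E_pi D f = -(7/4)cos x + 28cos 2x - (20/3)sin 2x
E_pi/2 (D E_pi) D f = (7/4)sin x - 28cos 2x + (20/3)sin 2x
(-E_pi/2) (D E_pi) D f = -(7/4)sin x + 28cos 2x - (20/3)sin 2x
E_3pi/2 f = -(7/4)sin x + 7cos 2x - (5/3)sin 2x
((-E_pi/2) D E_pi D + E_3pi/2) f = -(7/2)sin x + 35cos 2x - (25/3)sin 2x

the image equals g(x) = -(7/2)sin x + 35cos 2x - (25/3)sin 2x


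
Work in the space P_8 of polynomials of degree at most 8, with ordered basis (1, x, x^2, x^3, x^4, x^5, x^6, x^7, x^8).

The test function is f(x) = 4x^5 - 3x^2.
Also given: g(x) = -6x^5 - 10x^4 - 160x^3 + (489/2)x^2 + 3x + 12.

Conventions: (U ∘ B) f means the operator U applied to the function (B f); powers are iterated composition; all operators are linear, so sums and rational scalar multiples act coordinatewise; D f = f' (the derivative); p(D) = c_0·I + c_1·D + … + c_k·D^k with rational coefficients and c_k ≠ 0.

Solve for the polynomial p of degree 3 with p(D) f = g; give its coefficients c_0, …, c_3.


D^0 f = 4x^5 - 3x^2
D^1 f = 20x^4 - 6x
D^2 f = 80x^3 - 6
D^3 f = 240x^2
matching coefficients of g against c_0 f + c_1 Df + … from the top degree down determines the c_i
solution: c_0 = -3/2, c_1 = -1/2, c_2 = -2, c_3 = 1

p(D) = -(3/2)·I − (1/2)·D − 2·D^2 + D^3, i.e. c_0 = -3/2, c_1 = -1/2, c_2 = -2, c_3 = 1


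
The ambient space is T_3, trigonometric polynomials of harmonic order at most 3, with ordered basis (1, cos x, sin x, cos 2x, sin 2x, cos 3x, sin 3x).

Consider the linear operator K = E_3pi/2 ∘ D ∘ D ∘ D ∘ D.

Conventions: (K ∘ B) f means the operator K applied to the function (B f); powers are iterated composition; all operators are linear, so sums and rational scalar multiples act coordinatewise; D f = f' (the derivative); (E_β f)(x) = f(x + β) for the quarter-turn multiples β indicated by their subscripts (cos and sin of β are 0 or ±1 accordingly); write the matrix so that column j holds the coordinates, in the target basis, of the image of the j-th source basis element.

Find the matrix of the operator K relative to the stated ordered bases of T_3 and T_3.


the matrix is [[0, 0, 0, 0, 0, 0, 0]; [0, 0, -1, 0, 0, 0, 0]; [0, 1, 0, 0, 0, 0, 0]; [0, 0, 0, -16, 0, 0, 0]; [0, 0, 0, 0, -16, 0, 0]; [0, 0, 0, 0, 0, 0, 81]; [0, 0, 0, 0, 0, -81, 0]] (rows listed top to bottom)

image of 1: 0
image of cos x: sin x
image of sin x: -cos x
image of cos 2x: -16cos 2x
image of sin 2x: -16sin 2x
image of cos 3x: -81sin 3x
image of sin 3x: 81cos 3x
each image's coordinates form column j of the matrix


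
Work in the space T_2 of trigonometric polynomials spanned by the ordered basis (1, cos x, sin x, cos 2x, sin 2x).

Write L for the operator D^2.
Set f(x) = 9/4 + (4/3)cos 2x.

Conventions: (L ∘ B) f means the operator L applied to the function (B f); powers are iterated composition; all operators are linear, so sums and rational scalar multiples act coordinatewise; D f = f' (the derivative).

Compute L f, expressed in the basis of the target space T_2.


D f = -(8/3)sin 2x
D D f = -(16/3)cos 2x

the image equals g(x) = -(16/3)cos 2x


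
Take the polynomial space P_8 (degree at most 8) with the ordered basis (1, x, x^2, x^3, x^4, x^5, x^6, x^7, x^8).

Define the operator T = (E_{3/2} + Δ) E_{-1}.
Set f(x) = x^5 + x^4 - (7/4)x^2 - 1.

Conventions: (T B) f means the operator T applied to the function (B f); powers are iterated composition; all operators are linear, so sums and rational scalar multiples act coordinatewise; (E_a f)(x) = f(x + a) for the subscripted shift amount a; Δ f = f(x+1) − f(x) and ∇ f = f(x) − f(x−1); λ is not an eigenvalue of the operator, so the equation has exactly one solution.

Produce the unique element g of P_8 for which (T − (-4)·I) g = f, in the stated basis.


write g with unknown coordinates in the stated basis and equate coefficients in (T − (-4)·I) g = f
solving from the highest basis element down gives g = (1/5)x^5 - (1/10)x^4 + (21/50)x^3 - (317/250)x^2 + (12273/10000)x - 91289/100000
check: T g = (1/5)x^5 + (7/5)x^4 - (42/25)x^3 + (1661/500)x^2 - (12273/2500)x + 66289/25000
so T g − (-4)·g = x^5 + x^4 - (7/4)x^2 - 1 = f ✓

the result is g(x) = (1/5)x^5 - (1/10)x^4 + (21/50)x^3 - (317/250)x^2 + (12273/10000)x - 91289/100000


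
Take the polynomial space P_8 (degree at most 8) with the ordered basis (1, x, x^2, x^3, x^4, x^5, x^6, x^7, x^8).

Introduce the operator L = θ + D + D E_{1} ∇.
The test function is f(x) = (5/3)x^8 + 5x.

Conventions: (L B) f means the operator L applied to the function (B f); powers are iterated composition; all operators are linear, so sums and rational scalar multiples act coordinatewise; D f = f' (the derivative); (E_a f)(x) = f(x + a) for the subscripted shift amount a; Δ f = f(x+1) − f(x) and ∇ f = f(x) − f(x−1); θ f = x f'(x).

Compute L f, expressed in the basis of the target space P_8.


θ f = (40/3)x^8 + 5x
D f = (40/3)x^7 + 5
∇ f = (40/3)x^7 - (140/3)x^6 + (280/3)x^5 - (350/3)x^4 + (280/3)x^3 - (140/3)x^2 + (40/3)x + 10/3
E_{1} ∇ f = (40/3)x^7 + (140/3)x^6 + (280/3)x^5 + (350/3)x^4 + (280/3)x^3 + (140/3)x^2 + (40/3)x + 20/3
D E_{1} ∇ f = (280/3)x^6 + 280x^5 + (1400/3)x^4 + (1400/3)x^3 + 280x^2 + (280/3)x + 40/3
(θ + D + D E_{1} ∇) f = (40/3)x^8 + (40/3)x^7 + (280/3)x^6 + 280x^5 + (1400/3)x^4 + (1400/3)x^3 + 280x^2 + (295/3)x + 55/3

the result is g(x) = (40/3)x^8 + (40/3)x^7 + (280/3)x^6 + 280x^5 + (1400/3)x^4 + (1400/3)x^3 + 280x^2 + (295/3)x + 55/3


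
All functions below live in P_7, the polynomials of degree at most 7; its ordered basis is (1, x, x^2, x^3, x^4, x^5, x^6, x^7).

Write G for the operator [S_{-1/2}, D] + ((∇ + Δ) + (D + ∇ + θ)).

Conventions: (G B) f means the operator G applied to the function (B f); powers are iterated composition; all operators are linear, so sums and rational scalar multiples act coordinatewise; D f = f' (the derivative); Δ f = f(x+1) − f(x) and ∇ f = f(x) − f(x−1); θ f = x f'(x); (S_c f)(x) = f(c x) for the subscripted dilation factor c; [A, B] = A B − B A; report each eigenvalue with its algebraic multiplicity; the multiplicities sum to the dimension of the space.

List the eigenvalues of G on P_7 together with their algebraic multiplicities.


λ = 0 (multiplicity 1), λ = 1 (multiplicity 1), λ = 2 (multiplicity 1), λ = 3 (multiplicity 1), λ = 4 (multiplicity 1), λ = 5 (multiplicity 1), λ = 6 (multiplicity 1), λ = 7 (multiplicity 1)

image of 1: 0
image of x: x + 11/2
image of x^2: 2x^2 + (13/2)x - 1
image of x^3: 3x^3 + (105/8)x^2 - 3x + 3
image of x^4: 4x^4 + (61/4)x^3 - 6x^2 + 12x - 1
image of x^5: 5x^5 + (655/32)x^4 - 10x^3 + 30x^2 - 5x + 3
image of x^6: 6x^6 + (759/32)x^5 - 15x^4 + 60x^3 - 15x^2 + 18x - 1
image of x^7: 7x^7 + (3605/128)x^6 - 21x^5 + 105x^4 - 35x^3 + 63x^2 - 7x + 3
the matrix is upper triangular; its diagonal is (0, 1, 2, 3, 4, 5, 6, 7)
for a triangular matrix the eigenvalues are the diagonal entries, with algebraic multiplicity their repetition count


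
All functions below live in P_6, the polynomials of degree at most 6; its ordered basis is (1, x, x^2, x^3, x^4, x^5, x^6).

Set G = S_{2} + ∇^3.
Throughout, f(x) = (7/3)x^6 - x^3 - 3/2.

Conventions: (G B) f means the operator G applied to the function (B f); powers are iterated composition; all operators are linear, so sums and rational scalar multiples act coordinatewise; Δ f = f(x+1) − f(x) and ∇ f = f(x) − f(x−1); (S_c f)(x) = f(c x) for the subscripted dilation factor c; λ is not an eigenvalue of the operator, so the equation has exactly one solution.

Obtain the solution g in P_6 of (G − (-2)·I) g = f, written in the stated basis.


the image equals g(x) = (7/198)x^6 - (173/330)x^3 + (35/11)x^2 - (175/22)x + 2281/330

write g with unknown coordinates in the stated basis and equate coefficients in (G − (-2)·I) g = f
solving from the highest basis element down gives g = (7/198)x^6 - (173/330)x^3 + (35/11)x^2 - (175/22)x + 2281/330
check: G g = (224/99)x^6 + (8/165)x^3 - (70/11)x^2 + (175/11)x - 5057/330
so G g − (-2)·g = (7/3)x^6 - x^3 - 3/2 = f ✓


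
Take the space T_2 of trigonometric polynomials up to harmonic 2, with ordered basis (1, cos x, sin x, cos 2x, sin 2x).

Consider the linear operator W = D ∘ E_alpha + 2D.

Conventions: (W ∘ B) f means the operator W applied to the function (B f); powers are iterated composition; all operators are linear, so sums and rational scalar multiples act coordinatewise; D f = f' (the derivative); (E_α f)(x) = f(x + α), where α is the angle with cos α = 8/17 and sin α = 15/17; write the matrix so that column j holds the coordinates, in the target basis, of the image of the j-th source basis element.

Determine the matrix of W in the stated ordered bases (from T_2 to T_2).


the matrix is [[0, 0, 0, 0, 0]; [0, -15/17, 42/17, 0, 0]; [0, -42/17, -15/17, 0, 0]; [0, 0, 0, -480/289, 834/289]; [0, 0, 0, -834/289, -480/289]] (rows listed top to bottom)

image of 1: 0
image of cos x: -(15/17)cos x - (42/17)sin x
image of sin x: (42/17)cos x - (15/17)sin x
image of cos 2x: -(480/289)cos 2x - (834/289)sin 2x
image of sin 2x: (834/289)cos 2x - (480/289)sin 2x
each image's coordinates form column j of the matrix


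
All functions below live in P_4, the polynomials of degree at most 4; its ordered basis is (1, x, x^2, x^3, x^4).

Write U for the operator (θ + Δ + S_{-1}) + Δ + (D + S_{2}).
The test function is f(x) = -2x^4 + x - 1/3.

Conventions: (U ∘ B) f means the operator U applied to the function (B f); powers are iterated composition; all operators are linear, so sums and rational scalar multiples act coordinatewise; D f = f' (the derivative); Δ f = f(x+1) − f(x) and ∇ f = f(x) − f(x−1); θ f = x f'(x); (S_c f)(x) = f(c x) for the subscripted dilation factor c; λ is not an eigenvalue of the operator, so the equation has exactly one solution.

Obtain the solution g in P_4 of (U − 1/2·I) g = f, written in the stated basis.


the image equals g(x) = -(4/41)x^4 + (96/779)x^3 + (96/10127)x^2 + (19934/30381)x - 144130/91143

write g with unknown coordinates in the stated basis and equate coefficients in (U − 1/2·I) g = f
solving from the highest basis element down gives g = -(4/41)x^4 + (96/779)x^3 + (96/10127)x^2 + (19934/30381)x - 144130/91143
check: U g = -(84/41)x^4 + (48/779)x^3 + (48/10127)x^2 + (40348/30381)x - 102446/91143
so U g − 1/2·g = -2x^4 + x - 1/3 = f ✓


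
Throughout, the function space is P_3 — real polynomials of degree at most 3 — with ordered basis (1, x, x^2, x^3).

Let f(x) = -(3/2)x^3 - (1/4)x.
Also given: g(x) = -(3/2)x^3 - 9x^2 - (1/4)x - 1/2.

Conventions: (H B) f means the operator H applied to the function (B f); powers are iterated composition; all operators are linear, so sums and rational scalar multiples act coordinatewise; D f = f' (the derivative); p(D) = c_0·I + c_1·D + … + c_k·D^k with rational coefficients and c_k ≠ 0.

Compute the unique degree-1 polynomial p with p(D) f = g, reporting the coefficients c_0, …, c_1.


c_0 = 1, c_1 = 2

D^0 f = -(3/2)x^3 - (1/4)x
D^1 f = -(9/2)x^2 - 1/4
matching coefficients of g against c_0 f + c_1 Df + … from the top degree down determines the c_i
solution: c_0 = 1, c_1 = 2


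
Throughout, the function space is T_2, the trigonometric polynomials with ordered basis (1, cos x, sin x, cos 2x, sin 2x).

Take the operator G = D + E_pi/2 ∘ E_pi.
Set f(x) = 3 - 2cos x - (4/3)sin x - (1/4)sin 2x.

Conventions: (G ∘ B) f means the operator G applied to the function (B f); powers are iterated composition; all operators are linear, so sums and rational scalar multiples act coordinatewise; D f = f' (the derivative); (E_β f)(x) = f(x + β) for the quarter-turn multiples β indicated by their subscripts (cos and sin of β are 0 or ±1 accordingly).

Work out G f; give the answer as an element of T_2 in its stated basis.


D f = -(4/3)cos x + 2sin x - (1/2)cos 2x
E_pi f = 3 + 2cos x + (4/3)sin x - (1/4)sin 2x
E_pi/2 E_pi f = 3 + (4/3)cos x - 2sin x + (1/4)sin 2x
(D + E_pi/2 ∘ E_pi) f = 3 - (1/2)cos 2x + (1/4)sin 2x

the image equals g(x) = 3 - (1/2)cos 2x + (1/4)sin 2x


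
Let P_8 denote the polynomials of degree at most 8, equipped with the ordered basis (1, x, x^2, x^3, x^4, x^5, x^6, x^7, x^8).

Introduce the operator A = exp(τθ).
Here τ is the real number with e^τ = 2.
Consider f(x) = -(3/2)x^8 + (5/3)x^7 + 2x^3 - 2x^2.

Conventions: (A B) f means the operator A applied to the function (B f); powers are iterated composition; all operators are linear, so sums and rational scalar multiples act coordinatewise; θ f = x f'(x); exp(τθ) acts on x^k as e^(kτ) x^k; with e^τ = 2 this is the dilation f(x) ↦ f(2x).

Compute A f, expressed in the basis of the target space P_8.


the image equals g(x) = -384x^8 + (640/3)x^7 + 16x^3 - 8x^2

exp(τθ) x^k = e^(kτ) x^k; with e^τ = 2 this sends x^k to 2^k x^k
x^2 ↦ 4 x^2
x^3 ↦ 8 x^3
x^7 ↦ 128 x^7
x^8 ↦ 256 x^8
applying this coordinatewise to f: exp(τθ) f = -384x^8 + (640/3)x^7 + 16x^3 - 8x^2


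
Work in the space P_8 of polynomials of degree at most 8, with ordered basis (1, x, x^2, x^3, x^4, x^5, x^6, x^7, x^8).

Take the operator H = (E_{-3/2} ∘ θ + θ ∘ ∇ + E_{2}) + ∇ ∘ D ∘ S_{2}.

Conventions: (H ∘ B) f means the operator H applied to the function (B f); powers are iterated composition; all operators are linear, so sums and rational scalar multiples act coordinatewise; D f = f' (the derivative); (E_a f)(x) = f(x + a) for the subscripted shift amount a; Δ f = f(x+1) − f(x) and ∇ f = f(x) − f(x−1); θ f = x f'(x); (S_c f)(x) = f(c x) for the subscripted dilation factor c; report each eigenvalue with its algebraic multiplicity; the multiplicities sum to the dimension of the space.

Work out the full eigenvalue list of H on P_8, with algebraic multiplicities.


image of 1: 1
image of x: 2x + 1/2
image of x^2: 3x^2 + 33/2
image of x^3: 4x^3 - (3/2)x^2 + (309/4)x - 209/8
image of x^4: 5x^4 - 4x^3 + 258x^2 - 210x + 401/4
image of x^5: 6x^5 - (15/2)x^4 + (1525/2)x^3 - (4115/4)x^2 + (13465/16)x - 5311/32
image of x^6: 7x^6 - 12x^5 + (4245/2)x^4 - 4025x^3 + (36045/8)x^2 - (15963/8)x + 16523/32
image of x^7: 8x^7 - (35/2)x^6 + (22743/4)x^5 - (110775/8)x^4 + (313845/16)x^3 - (442953/32)x^2 + (408009/64)x - 113613/128
image of x^8: 9x^8 - 24x^7 + 14784x^6 - 43792x^5 + 75355x^4 - 73122x^3 + (94591/2)x^2 - (28795/2)x + 80289/32
the matrix is upper triangular; its diagonal is (1, 2, 3, 4, 5, 6, 7, 8, 9)
for a triangular matrix the eigenvalues are the diagonal entries, with algebraic multiplicity their repetition count

λ = 1 (multiplicity 1), λ = 2 (multiplicity 1), λ = 3 (multiplicity 1), λ = 4 (multiplicity 1), λ = 5 (multiplicity 1), λ = 6 (multiplicity 1), λ = 7 (multiplicity 1), λ = 8 (multiplicity 1), λ = 9 (multiplicity 1)


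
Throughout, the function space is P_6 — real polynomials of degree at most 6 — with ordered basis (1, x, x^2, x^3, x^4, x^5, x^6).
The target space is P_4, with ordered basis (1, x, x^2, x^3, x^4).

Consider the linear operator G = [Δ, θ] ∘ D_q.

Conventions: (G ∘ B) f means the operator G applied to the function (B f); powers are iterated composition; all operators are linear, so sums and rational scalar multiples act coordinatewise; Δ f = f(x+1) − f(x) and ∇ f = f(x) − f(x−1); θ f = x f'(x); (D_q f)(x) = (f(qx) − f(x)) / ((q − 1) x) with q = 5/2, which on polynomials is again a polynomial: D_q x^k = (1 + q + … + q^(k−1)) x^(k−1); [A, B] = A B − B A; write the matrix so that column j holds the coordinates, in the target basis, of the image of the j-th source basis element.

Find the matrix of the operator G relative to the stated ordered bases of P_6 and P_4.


image of 1: 0
image of x: 0
image of x^2: 7/2
image of x^3: (39/2)x + 39/2
image of x^4: (609/8)x^2 + (609/4)x + 609/8
image of x^5: (1031/4)x^3 + (3093/4)x^2 + (3093/4)x + 1031/4
image of x^6: (25935/32)x^4 + (25935/8)x^3 + (77805/16)x^2 + (25935/8)x + 25935/32
each image's coordinates form column j of the matrix

the matrix is [[0, 0, 7/2, 39/2, 609/8, 1031/4, 25935/32]; [0, 0, 0, 39/2, 609/4, 3093/4, 25935/8]; [0, 0, 0, 0, 609/8, 3093/4, 77805/16]; [0, 0, 0, 0, 0, 1031/4, 25935/8]; [0, 0, 0, 0, 0, 0, 25935/32]] (rows listed top to bottom)


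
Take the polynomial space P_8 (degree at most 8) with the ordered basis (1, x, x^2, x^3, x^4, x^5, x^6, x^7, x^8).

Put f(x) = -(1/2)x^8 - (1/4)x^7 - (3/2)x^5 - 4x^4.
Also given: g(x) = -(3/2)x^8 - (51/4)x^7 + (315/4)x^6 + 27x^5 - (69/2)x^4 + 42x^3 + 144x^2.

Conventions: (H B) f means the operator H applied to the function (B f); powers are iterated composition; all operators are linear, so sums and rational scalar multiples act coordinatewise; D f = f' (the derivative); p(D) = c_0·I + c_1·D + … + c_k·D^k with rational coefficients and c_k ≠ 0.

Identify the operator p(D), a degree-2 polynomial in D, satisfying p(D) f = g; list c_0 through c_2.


p(D) = 3·I + 3·D − 3·D^2, i.e. c_0 = 3, c_1 = 3, c_2 = -3

D^0 f = -(1/2)x^8 - (1/4)x^7 - (3/2)x^5 - 4x^4
D^1 f = -4x^7 - (7/4)x^6 - (15/2)x^4 - 16x^3
D^2 f = -28x^6 - (21/2)x^5 - 30x^3 - 48x^2
matching coefficients of g against c_0 f + c_1 Df + … from the top degree down determines the c_i
solution: c_0 = 3, c_1 = 3, c_2 = -3


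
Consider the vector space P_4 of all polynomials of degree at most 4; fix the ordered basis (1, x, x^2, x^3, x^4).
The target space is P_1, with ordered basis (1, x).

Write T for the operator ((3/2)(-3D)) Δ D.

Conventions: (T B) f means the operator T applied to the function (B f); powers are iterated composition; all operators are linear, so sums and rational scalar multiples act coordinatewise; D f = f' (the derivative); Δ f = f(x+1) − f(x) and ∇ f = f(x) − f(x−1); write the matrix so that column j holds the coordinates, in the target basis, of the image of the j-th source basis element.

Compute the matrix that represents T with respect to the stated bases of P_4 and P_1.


image of 1: 0
image of x: 0
image of x^2: 0
image of x^3: -27
image of x^4: -108x - 54
each image's coordinates form column j of the matrix

the matrix is [[0, 0, 0, -27, -54]; [0, 0, 0, 0, -108]] (rows listed top to bottom)


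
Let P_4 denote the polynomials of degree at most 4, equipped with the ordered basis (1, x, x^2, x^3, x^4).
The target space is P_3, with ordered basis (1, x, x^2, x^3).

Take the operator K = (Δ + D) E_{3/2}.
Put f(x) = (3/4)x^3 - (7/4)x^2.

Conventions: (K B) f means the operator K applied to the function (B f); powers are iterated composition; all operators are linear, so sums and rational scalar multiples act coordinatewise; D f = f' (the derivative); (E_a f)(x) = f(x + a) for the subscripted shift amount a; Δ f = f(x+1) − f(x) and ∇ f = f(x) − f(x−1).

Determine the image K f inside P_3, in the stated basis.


g(x) = (9/2)x^2 + (35/4)x + 2

E_{3/2} f = (3/4)x^3 + (13/8)x^2 - (3/16)x - 45/32
Δ E_{3/2} f = (9/4)x^2 + (11/2)x + 35/16
D E_{3/2} f = (9/4)x^2 + (13/4)x - 3/16
(Δ + D) E_{3/2} f = (9/2)x^2 + (35/4)x + 2


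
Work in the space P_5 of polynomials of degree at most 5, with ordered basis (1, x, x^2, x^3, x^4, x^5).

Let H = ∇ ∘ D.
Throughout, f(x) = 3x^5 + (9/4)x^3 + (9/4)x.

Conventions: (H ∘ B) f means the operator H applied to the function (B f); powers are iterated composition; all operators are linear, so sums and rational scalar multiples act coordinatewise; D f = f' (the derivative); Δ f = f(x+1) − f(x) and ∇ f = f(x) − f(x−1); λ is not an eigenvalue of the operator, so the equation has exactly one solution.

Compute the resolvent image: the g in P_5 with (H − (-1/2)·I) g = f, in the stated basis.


the result is g(x) = 6x^5 - (471/2)x^3 + 360x^2 + (5181/2)x - 2793

write g with unknown coordinates in the stated basis and equate coefficients in (H − (-1/2)·I) g = f
solving from the highest basis element down gives g = 6x^5 - (471/2)x^3 + 360x^2 + (5181/2)x - 2793
check: H g = 120x^3 - 180x^2 - 1293x + 2793/2
so H g − (-1/2)·g = 3x^5 + (9/4)x^3 + (9/4)x = f ✓


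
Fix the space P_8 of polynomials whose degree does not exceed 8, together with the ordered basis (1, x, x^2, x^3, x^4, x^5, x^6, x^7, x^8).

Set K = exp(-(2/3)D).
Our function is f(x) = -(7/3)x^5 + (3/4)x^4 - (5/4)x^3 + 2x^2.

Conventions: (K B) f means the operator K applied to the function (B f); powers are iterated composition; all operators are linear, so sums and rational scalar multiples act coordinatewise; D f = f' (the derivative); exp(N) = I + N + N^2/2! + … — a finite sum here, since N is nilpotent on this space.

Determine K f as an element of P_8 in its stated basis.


order-1 term: (70/9)x^4 - 2x^3 + (5/2)x^2 - (8/3)x
order-2 term: -(280/27)x^3 + 2x^2 - (5/3)x + 8/9
order-3 term: (560/81)x^2 - (8/9)x + 10/27
order-4 term: -(560/243)x + 4/27
order-5 term: 224/729
the series for exp(-(2/3)D) f terminates at order 5
exp(-(2/3)D) f = -(7/3)x^5 + (307/36)x^4 - (1471/108)x^3 + (2173/162)x^2 - (1829/243)x + 1250/729

the result is g(x) = -(7/3)x^5 + (307/36)x^4 - (1471/108)x^3 + (2173/162)x^2 - (1829/243)x + 1250/729


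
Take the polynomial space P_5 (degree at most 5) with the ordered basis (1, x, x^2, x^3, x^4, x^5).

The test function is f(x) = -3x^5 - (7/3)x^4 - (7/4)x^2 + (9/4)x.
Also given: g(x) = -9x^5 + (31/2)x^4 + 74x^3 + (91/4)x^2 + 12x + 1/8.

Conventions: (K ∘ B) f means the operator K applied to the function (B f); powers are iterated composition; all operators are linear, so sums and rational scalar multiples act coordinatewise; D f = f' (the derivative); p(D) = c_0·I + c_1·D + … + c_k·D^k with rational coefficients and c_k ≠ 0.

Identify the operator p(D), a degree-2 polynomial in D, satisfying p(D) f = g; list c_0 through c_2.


c_0 = 3, c_1 = -3/2, c_2 = -1

D^0 f = -3x^5 - (7/3)x^4 - (7/4)x^2 + (9/4)x
D^1 f = -15x^4 - (28/3)x^3 - (7/2)x + 9/4
D^2 f = -60x^3 - 28x^2 - 7/2
matching coefficients of g against c_0 f + c_1 Df + … from the top degree down determines the c_i
solution: c_0 = 3, c_1 = -3/2, c_2 = -1


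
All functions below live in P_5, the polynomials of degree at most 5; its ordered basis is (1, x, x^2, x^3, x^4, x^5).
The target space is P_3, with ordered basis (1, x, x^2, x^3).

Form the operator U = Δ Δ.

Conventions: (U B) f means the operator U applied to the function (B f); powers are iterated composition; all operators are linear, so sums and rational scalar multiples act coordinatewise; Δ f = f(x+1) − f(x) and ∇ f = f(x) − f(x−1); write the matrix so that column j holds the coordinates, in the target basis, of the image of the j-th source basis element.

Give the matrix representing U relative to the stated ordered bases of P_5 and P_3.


image of 1: 0
image of x: 0
image of x^2: 2
image of x^3: 6x + 6
image of x^4: 12x^2 + 24x + 14
image of x^5: 20x^3 + 60x^2 + 70x + 30
each image's coordinates form column j of the matrix

the matrix is [[0, 0, 2, 6, 14, 30]; [0, 0, 0, 6, 24, 70]; [0, 0, 0, 0, 12, 60]; [0, 0, 0, 0, 0, 20]] (rows listed top to bottom)


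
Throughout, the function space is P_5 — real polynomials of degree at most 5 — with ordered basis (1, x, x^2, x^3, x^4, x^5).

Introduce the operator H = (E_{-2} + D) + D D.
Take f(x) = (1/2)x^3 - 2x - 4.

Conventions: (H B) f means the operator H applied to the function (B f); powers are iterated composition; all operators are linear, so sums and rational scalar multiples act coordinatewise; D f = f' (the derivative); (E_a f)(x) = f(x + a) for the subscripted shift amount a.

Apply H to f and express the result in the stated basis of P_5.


E_{-2} f = (1/2)x^3 - 3x^2 + 4x - 4
D f = (3/2)x^2 - 2
(E_{-2} + D) f = (1/2)x^3 - (3/2)x^2 + 4x - 6
D f = (3/2)x^2 - 2
D D f = 3x
((E_{-2} + D) + D D) f = (1/2)x^3 - (3/2)x^2 + 7x - 6

the result is g(x) = (1/2)x^3 - (3/2)x^2 + 7x - 6


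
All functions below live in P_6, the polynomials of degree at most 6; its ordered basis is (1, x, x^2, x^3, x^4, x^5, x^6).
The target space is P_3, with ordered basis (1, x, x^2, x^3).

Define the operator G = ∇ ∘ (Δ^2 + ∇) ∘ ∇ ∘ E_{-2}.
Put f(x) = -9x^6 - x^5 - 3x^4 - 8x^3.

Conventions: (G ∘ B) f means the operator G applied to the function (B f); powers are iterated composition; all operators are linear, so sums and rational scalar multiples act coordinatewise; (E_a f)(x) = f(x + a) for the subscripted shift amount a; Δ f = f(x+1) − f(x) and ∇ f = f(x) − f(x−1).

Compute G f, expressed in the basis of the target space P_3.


the result is g(x) = -1080x^3 + 8040x^2 - 27312x + 34722

E_{-2} f = -9x^6 + 107x^5 - 533x^4 + 1416x^3 - 2104x^2 + 1648x - 528
∇ E_{-2} f = -54x^5 + 670x^4 - 3382x^3 + 8651x^2 - 11177x + 5817
Δ (∇ ∘ E_{-2}) f = -270x^4 + 2140x^3 - 6666x^2 + 9566x - 5292
Δ Δ (∇ ∘ E_{-2}) f = -1080x^3 + 4800x^2 - 7992x + 4770
∇ (∇ ∘ E_{-2}) f = -270x^4 + 3220x^3 - 14706x^2 + 30398x - 23934
(Δ^2 + ∇) (∇ ∘ E_{-2}) f = -270x^4 + 2140x^3 - 9906x^2 + 22406x - 19164
∇ (Δ^2 + ∇) (∇ ∘ E_{-2}) f = -1080x^3 + 8040x^2 - 27312x + 34722


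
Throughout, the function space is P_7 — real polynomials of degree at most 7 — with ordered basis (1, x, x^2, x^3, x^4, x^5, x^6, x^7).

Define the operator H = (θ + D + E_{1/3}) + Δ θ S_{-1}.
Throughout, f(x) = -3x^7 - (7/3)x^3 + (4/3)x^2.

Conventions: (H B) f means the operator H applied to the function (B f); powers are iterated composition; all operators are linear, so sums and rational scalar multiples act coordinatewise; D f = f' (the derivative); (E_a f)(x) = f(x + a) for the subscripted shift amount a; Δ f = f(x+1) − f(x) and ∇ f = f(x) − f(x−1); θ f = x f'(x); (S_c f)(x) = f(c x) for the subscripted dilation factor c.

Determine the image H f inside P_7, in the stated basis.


θ f = -21x^7 - 7x^3 + (8/3)x^2
D f = -21x^6 - 7x^2 + (8/3)x
E_{1/3} f = -3x^7 - 7x^6 - 7x^5 - (35/9)x^4 - (98/27)x^3 - (34/27)x^2 + (20/243)x + 44/729
(θ + D + E_{1/3}) f = -24x^7 - 28x^6 - 7x^5 - (35/9)x^4 - (287/27)x^3 - (151/27)x^2 + (668/243)x + 44/729
S_{-1} f = 3x^7 + (7/3)x^3 + (4/3)x^2
θ S_{-1} f = 21x^7 + 7x^3 + (8/3)x^2
Δ θ S_{-1} f = 147x^6 + 441x^5 + 735x^4 + 735x^3 + 462x^2 + (520/3)x + 92/3
((θ + D + E_{1/3}) + Δ θ S_{-1}) f = -24x^7 + 119x^6 + 434x^5 + (6580/9)x^4 + (19558/27)x^3 + (12323/27)x^2 + (42788/243)x + 22400/729

g(x) = -24x^7 + 119x^6 + 434x^5 + (6580/9)x^4 + (19558/27)x^3 + (12323/27)x^2 + (42788/243)x + 22400/729
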